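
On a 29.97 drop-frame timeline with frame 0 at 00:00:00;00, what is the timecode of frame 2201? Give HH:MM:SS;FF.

Ten DF minutes hold 17982 frames, so frame 2201 lies in block 0 (frames 0–17981) with 2201 frames into that block.
The block's first minute is 1800 frames and the rest 1798 each; 2201 frames reaches minute 1, so 0 × 18 + 1 × 2 = 2 labels have been skipped so far.
Adding those back, label number 2201 + 2 = 2203 at 30 labels/s is 73 s + 13 f = 0 h 1 min 13 s frame 13, i.e. 00:01:13;13.

00:01:13;13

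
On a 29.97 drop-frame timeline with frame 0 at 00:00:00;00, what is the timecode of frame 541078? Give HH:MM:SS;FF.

05:00:53;28

Each 10-minute DF block holds 10 × 60 × 30 − 9 × 2 = 17982 frames. 541078 ÷ 17982 → 30 full blocks, remainder 1618.
Within the partial block the first minute is 1800 frames and each further minute 1798, so 0 further minute boundaries passed. Total skipped labels = 18 × 30 + 2 × 0 = 540.
Non-drop label index = 541078 + 540 = 541618; at 30 labels/s that is 05:00:53:28, i.e. DF 05:00:53;28.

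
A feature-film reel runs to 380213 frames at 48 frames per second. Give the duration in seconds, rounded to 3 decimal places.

Running time = 380213 × 1/48 = 380213/48 s ≈ 7921.104 s.

7921.104 seconds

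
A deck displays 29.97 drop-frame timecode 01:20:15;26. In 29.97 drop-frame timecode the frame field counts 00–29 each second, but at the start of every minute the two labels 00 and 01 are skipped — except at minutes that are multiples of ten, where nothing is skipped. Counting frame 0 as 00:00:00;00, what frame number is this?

144332

As if non-drop at 30 labels/s: (1 × 3600 + 20 × 60 + 15) × 30 + 26 = 144476.
Minute boundaries passed: 80; those not divisible by 10: 80 − 8 = 72; dropped labels = 2 × 72 = 144.
Actual frame index = 144476 − 144 = 144332.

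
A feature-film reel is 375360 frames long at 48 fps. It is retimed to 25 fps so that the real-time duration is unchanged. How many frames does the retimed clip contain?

195500 frames

Target frames = source frames × (target rate / source rate) = 375360 × (25)/(48) = 375360 × 25/48 = 195500.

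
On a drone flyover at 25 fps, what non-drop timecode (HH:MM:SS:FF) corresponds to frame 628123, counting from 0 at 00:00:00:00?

628123 ÷ 25 = 25124 full seconds, remainder 23 frames.
25124 s = 6 h 58 min 44 s.
Timecode: 06:58:44:23.

06:58:44:23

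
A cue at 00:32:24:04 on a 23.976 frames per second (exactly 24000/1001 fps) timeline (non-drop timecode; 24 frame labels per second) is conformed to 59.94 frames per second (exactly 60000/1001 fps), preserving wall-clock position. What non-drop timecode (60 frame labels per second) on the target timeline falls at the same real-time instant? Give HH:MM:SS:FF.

00:32:24:10

Source frame index: (0×3600 + 32×60 + 24) × 24 + 4 = 46660.
Real time: 46660 / (24000/1001) = 2335333/1200 s.
Target frame: (2335333/1200) × (60000/1001) = 116650.
At 60 labels/s: frame 116650 → 00:32:24:10.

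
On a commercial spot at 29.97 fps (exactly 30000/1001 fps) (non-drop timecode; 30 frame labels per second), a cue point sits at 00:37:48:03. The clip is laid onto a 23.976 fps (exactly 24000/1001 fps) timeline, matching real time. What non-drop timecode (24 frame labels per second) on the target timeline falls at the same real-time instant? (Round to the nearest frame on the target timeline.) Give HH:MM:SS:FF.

Source frame index: (0×3600 + 37×60 + 48) × 30 + 3 = 68043.
Real time: 68043 / (30000/1001) = 22703681/10000 s.
Target frame: (22703681/10000) × (24000/1001) = 272172/5 ≈ 54434.400 → 54434.
At 24 labels/s: frame 54434 → 00:37:48:02.

00:37:48:02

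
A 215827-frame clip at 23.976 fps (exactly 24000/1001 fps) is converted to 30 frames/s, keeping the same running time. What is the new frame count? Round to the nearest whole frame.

270054 frames

Frames at target rate = 215827 × (30) / (24000/1001) = 216042827/800 ≈ 270053.534.
Nearest whole frame: 270054.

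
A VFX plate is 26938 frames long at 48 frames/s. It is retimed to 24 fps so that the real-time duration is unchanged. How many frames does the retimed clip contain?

Frames at target rate = 26938 × (24) / (48) = 13469.

13469 frames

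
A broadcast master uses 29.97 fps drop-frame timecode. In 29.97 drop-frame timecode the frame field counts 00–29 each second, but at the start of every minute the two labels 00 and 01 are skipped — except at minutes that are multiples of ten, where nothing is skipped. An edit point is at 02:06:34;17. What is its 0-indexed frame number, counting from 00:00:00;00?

As if non-drop at 30 labels/s: (2 × 3600 + 6 × 60 + 34) × 30 + 17 = 227837.
Minute boundaries passed: 126; those not divisible by 10: 126 − 12 = 114; dropped labels = 2 × 114 = 228.
Actual frame index = 227837 − 228 = 227609.

227609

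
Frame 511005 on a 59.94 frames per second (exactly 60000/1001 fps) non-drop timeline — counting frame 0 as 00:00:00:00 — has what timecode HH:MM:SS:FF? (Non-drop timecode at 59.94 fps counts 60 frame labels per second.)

02:21:56:45

511005 ÷ 60 = 8516 full seconds, remainder 45 frames.
8516 s = 2 h 21 min 56 s.
Timecode: 02:21:56:45.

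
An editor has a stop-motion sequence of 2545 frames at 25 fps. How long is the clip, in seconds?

101.8 seconds

Running time = 2545 / (25) = 101.8 s.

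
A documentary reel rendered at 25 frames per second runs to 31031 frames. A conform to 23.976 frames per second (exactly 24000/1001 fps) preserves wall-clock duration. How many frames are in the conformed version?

Target frames = source frames × (target rate / source rate) = 31031 × (24000/1001)/(25) = 31031 × 960/1001 = 29760.

29760 frames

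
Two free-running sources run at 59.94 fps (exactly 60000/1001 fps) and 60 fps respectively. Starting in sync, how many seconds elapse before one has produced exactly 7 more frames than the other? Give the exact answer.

7007/60 seconds

The gap grows by |60 − 60000/1001| = 60/1001 frames per second.
Time for a 7-frame gap: 7 ÷ (60/1001) = 7007/60 s.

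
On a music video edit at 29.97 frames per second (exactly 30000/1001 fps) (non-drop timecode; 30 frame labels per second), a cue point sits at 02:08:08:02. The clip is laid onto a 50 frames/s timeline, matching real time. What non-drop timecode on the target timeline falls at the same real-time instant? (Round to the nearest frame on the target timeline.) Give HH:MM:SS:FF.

02:08:15:38

Source frame index: (2×3600 + 8×60 + 8) × 30 + 2 = 230642.
Real time: 230642 / (30000/1001) = 115436321/15000 s.
Target frame: (115436321/15000) × (50) = 115436321/300 ≈ 384787.737 → 384788.
At 50 labels/s: frame 384788 → 02:08:15:38.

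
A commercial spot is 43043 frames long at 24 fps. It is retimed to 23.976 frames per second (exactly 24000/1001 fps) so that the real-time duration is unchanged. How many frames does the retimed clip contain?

43000 frames

Target frames = source frames × (target rate / source rate) = 43043 × (24000/1001)/(24) = 43043 × 1000/1001 = 43000.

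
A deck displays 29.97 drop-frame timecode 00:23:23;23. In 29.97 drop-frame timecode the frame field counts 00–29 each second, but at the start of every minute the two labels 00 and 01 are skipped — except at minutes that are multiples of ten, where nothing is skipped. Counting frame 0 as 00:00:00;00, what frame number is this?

42071

Complete 10-minute blocks: 2, each 17982 frames → 35964.
Remaining 3 whole minutes in the current block: 1800 + 2 × 1798 = 5396 frames.
Within the current minute: 23 × 30 + 23 − 2 = 711 (labels ;00/;01 skipped at this minute). Total = 35964 + 5396 + 711 = 42071.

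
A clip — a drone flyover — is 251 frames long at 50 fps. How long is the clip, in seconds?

5.02 seconds

Running time = 251 / (50) = 5.02 s.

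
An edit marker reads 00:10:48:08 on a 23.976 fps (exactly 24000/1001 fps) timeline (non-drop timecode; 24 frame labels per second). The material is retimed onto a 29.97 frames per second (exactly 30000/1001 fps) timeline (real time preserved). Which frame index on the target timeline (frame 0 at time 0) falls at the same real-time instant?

frame 19450

Source frame index: (0×3600 + 10×60 + 48) × 24 + 8 = 15560.
Real time: 15560 / (24000/1001) = 389389/600 s.
Target frame: (389389/600) × (30000/1001) = 19450.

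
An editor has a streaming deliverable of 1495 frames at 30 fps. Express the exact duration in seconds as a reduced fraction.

299/6 seconds

Running time = 1495 ÷ (30) = 1495 × 1/30 = 299/6 s.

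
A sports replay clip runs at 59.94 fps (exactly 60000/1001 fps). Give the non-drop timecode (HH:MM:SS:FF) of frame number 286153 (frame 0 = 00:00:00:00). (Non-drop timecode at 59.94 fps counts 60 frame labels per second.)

286153 ÷ 60 = 4769 full seconds, remainder 13 frames.
4769 s = 1 h 19 min 29 s.
Timecode: 01:19:29:13.

01:19:29:13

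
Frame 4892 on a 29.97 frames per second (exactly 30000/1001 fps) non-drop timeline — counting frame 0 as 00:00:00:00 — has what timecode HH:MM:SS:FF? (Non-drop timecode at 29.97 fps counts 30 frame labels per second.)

4892 ÷ 30 = 163 full seconds, remainder 2 frames.
163 s = 0 h 2 min 43 s.
Timecode: 00:02:43:02.

00:02:43:02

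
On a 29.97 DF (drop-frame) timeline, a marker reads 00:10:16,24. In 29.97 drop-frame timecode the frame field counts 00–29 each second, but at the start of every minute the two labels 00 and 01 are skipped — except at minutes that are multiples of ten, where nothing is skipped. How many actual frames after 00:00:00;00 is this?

Complete 10-minute blocks: 1, each 17982 frames → 17982.
Remaining 0 whole minutes in the current block: 0 frames.
Within the current minute: 16 × 30 + 24 = 504. Total = 17982 + 0 + 504 = 18486.

18486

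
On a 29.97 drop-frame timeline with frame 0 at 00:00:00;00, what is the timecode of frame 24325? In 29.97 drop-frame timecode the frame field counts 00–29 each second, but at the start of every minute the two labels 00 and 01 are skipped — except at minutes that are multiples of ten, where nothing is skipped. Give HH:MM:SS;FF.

00:13:31;19

Ten DF minutes hold 17982 frames, so frame 24325 lies in block 1 (frames 17982–35963) with 6343 frames into that block.
The block's first minute is 1800 frames and the rest 1798 each; 6343 frames reaches minute 3, so 1 × 18 + 3 × 2 = 24 labels have been skipped so far.
Adding those back, label number 24325 + 24 = 24349 at 30 labels/s is 811 s + 19 f = 0 h 13 min 31 s frame 19, i.e. 00:13:31;19.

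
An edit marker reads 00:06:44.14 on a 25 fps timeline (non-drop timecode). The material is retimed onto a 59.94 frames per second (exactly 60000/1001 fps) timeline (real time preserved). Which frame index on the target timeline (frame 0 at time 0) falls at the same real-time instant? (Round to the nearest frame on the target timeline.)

frame 24249

Source frame index: (0×3600 + 6×60 + 44) × 25 + 14 = 10114.
Real time: 10114 / (25) = 10114/25 s.
Target frame: (10114/25) × (60000/1001) = 1867200/77 ≈ 24249.351 → 24249.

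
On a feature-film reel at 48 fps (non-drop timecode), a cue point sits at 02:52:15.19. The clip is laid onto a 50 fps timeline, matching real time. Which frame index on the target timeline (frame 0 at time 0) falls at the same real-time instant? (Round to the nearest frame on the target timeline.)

frame 516770

Source frame index: (2×3600 + 52×60 + 15) × 48 + 19 = 496099.
Real time: 496099 / (48) = 496099/48 s.
Target frame: (496099/48) × (50) = 12402475/24 ≈ 516769.792 → 516770.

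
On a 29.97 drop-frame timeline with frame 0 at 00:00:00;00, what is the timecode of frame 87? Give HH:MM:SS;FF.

Each 10-minute DF block holds 10 × 60 × 30 − 9 × 2 = 17982 frames. 87 ÷ 17982 → 0 full blocks, remainder 87.
Within the partial block the first minute is 1800 frames and each further minute 1798, so 0 further minute boundaries passed. Total skipped labels = 18 × 0 + 2 × 0 = 0.
Non-drop label index = 87 + 0 = 87; at 30 labels/s that is 00:00:02:27, i.e. DF 00:00:02;27.

00:00:02;27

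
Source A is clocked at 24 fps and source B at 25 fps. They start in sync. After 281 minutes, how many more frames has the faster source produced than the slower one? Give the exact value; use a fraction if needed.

16860 frames

281 min = 16860 s.
A emits 24 × 16860 = 404640 frames; B emits 25 × 16860 = 421500.
Difference = 16860 frames; B is ahead of A.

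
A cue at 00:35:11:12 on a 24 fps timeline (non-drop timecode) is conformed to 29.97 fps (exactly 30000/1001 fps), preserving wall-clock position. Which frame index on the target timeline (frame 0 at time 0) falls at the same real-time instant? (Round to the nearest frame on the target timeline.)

frame 63282

Source frame index: (0×3600 + 35×60 + 11) × 24 + 12 = 50676.
Real time: 50676 / (24) = 4223/2 s.
Target frame: (4223/2) × (30000/1001) = 63345000/1001 ≈ 63281.718 → 63282.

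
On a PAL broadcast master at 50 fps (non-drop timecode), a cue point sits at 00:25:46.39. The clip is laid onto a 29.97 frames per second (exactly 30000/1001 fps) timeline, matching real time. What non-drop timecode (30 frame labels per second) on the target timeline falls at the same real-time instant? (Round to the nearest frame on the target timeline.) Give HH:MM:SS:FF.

00:25:45:07

Source frame index: (0×3600 + 25×60 + 46) × 50 + 39 = 77339.
Real time: 77339 / (50) = 77339/50 s.
Target frame: (77339/50) × (30000/1001) = 46403400/1001 ≈ 46357.043 → 46357.
At 30 labels/s: frame 46357 → 00:25:45:07.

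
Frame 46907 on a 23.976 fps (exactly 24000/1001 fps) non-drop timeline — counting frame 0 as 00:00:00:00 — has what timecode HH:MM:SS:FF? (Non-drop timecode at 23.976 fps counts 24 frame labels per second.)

00:32:34:11

46907 ÷ 24 = 1954 full seconds, remainder 11 frames.
1954 s = 0 h 32 min 34 s.
Timecode: 00:32:34:11.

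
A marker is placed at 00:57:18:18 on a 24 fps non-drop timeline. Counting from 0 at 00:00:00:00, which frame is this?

Total seconds to the label: (0 × 3600 + 57 × 60 + 18) = 3438.
Frame index = 3438 × 24 + 18 = 82530.

82530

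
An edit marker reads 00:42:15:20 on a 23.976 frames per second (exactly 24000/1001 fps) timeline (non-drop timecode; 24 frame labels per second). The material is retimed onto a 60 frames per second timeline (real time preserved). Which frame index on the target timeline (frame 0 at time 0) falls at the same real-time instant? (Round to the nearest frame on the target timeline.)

Source frame index: (0×3600 + 42×60 + 15) × 24 + 20 = 60860.
Real time: 60860 / (24000/1001) = 3046043/1200 s.
Target frame: (3046043/1200) × (60) = 3046043/20 ≈ 152302.150 → 152302.

frame 152302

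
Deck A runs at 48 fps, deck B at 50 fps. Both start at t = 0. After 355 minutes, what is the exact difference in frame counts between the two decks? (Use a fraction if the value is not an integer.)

355 min = 21300 s.
A emits 48 × 21300 = 1022400 frames; B emits 50 × 21300 = 1065000.
Difference = 42600 frames; B is ahead of A.

42600 frames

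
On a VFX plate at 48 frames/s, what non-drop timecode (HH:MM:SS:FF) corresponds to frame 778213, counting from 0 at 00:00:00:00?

778213 ÷ 48 = 16212 full seconds, remainder 37 frames.
16212 s = 4 h 30 min 12 s.
Timecode: 04:30:12:37.

04:30:12:37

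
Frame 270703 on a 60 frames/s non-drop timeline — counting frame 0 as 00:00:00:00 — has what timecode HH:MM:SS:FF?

270703 ÷ 60 = 4511 full seconds, remainder 43 frames.
4511 s = 1 h 15 min 11 s.
Timecode: 01:15:11:43.

01:15:11:43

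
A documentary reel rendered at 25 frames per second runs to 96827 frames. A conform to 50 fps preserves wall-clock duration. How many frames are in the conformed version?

Target frames = source frames × (target rate / source rate) = 96827 × (50)/(25) = 96827 × 2 = 193654.

193654 frames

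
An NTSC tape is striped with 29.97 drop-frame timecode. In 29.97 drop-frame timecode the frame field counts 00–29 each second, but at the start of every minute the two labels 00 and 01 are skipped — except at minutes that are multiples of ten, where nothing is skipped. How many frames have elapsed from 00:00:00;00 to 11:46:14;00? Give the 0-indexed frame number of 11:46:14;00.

Complete 10-minute blocks: 70, each 17982 frames → 1258740.
Remaining 6 whole minutes in the current block: 1800 + 5 × 1798 = 10790 frames.
Within the current minute: 14 × 30 + 0 − 2 = 418 (labels ;00/;01 skipped at this minute). Total = 1258740 + 10790 + 418 = 1269948.

1269948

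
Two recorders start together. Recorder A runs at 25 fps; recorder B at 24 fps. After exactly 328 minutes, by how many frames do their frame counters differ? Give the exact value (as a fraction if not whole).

19680 frames

328 min = 19680 s.
A emits 25 × 19680 = 492000 frames; B emits 24 × 19680 = 472320.
Difference = 19680 frames; B is behind A.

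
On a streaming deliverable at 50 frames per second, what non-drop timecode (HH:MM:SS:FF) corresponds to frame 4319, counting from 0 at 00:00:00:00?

00:01:26:19

4319 ÷ 50 = 86 full seconds, remainder 19 frames.
86 s = 0 h 1 min 26 s.
Timecode: 00:01:26:19.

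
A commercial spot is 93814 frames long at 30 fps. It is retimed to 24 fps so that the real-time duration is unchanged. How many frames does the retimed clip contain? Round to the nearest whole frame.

75051 frames

Frames at target rate = 93814 × (24) / (30) = 375256/5 ≈ 75051.200.
Nearest whole frame: 75051.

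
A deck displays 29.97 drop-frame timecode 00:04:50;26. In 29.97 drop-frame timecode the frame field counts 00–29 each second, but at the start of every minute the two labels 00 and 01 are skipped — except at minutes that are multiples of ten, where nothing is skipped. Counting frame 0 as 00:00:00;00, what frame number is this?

8718

As if non-drop at 30 labels/s: (0 × 3600 + 4 × 60 + 50) × 30 + 26 = 8726.
Minute boundaries passed: 4; those not divisible by 10: 4 − 0 = 4; dropped labels = 2 × 4 = 8.
Actual frame index = 8726 − 8 = 8718.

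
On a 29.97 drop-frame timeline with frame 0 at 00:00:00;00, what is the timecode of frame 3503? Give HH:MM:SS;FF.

Each 10-minute DF block holds 10 × 60 × 30 − 9 × 2 = 17982 frames. 3503 ÷ 17982 → 0 full blocks, remainder 3503.
Within the partial block the first minute is 1800 frames and each further minute 1798, so 1 further minute boundary passed. Total skipped labels = 18 × 0 + 2 × 1 = 2.
Non-drop label index = 3503 + 2 = 3505; at 30 labels/s that is 00:01:56:25, i.e. DF 00:01:56;25.

00:01:56;25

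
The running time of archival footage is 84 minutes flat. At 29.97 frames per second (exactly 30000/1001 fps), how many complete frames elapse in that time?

151048 frames

84 min = 5040 s.
Frames = 5040 × 30000/1001 = 21600000/143 ≈ 151048.9510.
Complete frames: 151048.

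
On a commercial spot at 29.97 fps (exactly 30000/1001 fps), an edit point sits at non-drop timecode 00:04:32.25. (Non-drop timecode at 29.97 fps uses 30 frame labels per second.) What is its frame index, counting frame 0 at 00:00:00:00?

frame 8185

Total seconds to the label: (0 × 3600 + 4 × 60 + 32) = 272.
Frame index = 272 × 30 + 25 = 8185.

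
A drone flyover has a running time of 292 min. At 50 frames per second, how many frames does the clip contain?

876000 frames

292 min = 17520 s.
Frames = 17520 × 50 = 876000.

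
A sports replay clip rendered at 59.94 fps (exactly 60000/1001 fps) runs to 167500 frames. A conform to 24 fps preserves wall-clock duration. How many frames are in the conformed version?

Target frames = source frames × (target rate / source rate) = 167500 × (24)/(60000/1001) = 167500 × 1001/2500 = 67067.

67067 frames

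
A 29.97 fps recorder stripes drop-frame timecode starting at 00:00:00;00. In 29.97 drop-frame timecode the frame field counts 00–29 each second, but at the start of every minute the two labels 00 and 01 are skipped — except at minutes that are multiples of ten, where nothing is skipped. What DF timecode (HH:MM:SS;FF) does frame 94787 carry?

00:52:42;21

Ten DF minutes hold 17982 frames, so frame 94787 lies in block 5 (frames 89910–107891) with 4877 frames into that block.
The block's first minute is 1800 frames and the rest 1798 each; 4877 frames reaches minute 2, so 5 × 18 + 2 × 2 = 94 labels have been skipped so far.
Adding those back, label number 94787 + 94 = 94881 at 30 labels/s is 3162 s + 21 f = 0 h 52 min 42 s frame 21, i.e. 00:52:42;21.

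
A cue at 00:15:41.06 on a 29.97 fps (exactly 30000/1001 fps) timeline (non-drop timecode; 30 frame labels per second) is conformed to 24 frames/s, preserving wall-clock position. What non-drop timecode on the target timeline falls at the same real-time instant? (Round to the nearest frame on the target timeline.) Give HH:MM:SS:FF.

Source frame index: (0×3600 + 15×60 + 41) × 30 + 6 = 28236.
Real time: 28236 / (30000/1001) = 2355353/2500 s.
Target frame: (2355353/2500) × (24) = 14132118/625 ≈ 22611.389 → 22611.
At 24 labels/s: frame 22611 → 00:15:42:03.

00:15:42:03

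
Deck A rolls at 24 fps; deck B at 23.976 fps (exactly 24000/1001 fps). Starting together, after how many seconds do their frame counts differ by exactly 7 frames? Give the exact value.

The gap grows by |24000/1001 − 24| = 24/1001 frames per second.
Time for a 7-frame gap: 7 ÷ (24/1001) = 7007/24 s.

7007/24 seconds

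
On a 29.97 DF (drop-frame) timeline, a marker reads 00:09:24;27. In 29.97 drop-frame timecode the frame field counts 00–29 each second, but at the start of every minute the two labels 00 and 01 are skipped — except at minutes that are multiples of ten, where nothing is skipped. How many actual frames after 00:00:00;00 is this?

16929

As if non-drop at 30 labels/s: (0 × 3600 + 9 × 60 + 24) × 30 + 27 = 16947.
Minute boundaries passed: 9; those not divisible by 10: 9 − 0 = 9; dropped labels = 2 × 9 = 18.
Actual frame index = 16947 − 18 = 16929.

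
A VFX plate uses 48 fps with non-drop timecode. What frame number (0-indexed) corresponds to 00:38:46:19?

Total seconds to the label: (0 × 3600 + 38 × 60 + 46) = 2326.
Frame index = 2326 × 48 + 19 = 111667.

frame 111667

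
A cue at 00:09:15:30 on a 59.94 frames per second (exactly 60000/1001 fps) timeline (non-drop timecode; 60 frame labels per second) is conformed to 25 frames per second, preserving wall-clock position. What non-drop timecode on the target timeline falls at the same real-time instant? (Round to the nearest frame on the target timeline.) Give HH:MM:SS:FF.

00:09:16:01

Source frame index: (0×3600 + 9×60 + 15) × 60 + 30 = 33330.
Real time: 33330 / (60000/1001) = 1112111/2000 s.
Target frame: (1112111/2000) × (25) = 1112111/80 ≈ 13901.388 → 13901.
At 25 labels/s: frame 13901 → 00:09:16:01.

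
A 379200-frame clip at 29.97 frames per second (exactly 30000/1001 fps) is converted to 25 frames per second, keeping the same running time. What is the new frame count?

316316 frames

Target frames = source frames × (target rate / source rate) = 379200 × (25)/(30000/1001) = 379200 × 1001/1200 = 316316.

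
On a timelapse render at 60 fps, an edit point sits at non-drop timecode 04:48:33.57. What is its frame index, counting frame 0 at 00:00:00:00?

frame 1038837

Total seconds to the label: (4 × 3600 + 48 × 60 + 33) = 17313.
Frame index = 17313 × 60 + 57 = 1038837.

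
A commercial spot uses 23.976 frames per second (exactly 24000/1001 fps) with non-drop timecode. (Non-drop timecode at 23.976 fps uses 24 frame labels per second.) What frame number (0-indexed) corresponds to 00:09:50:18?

Total seconds to the label: (0 × 3600 + 9 × 60 + 50) = 590.
Frame index = 590 × 24 + 18 = 14178.

14178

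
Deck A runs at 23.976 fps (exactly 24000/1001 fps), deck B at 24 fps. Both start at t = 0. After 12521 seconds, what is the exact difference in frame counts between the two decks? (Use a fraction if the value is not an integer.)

A emits 24000/1001 × 12521 = 300504000/1001 frames; B emits 24 × 12521 = 300504.
Difference = 300504/1001 frames (≈ 300.2038); B is ahead of A.

300504/1001 frames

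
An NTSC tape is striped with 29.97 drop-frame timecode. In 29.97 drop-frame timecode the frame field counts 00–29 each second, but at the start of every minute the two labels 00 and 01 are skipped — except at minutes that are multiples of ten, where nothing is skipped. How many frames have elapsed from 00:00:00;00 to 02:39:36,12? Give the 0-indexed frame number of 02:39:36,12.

As if non-drop at 30 labels/s: (2 × 3600 + 39 × 60 + 36) × 30 + 12 = 287292.
Minute boundaries passed: 159; those not divisible by 10: 159 − 15 = 144; dropped labels = 2 × 144 = 288.
Actual frame index = 287292 − 288 = 287004.

287004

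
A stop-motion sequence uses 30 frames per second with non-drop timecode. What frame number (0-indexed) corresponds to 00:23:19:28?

Total seconds to the label: (0 × 3600 + 23 × 60 + 19) = 1399.
Frame index = 1399 × 30 + 28 = 41998.

41998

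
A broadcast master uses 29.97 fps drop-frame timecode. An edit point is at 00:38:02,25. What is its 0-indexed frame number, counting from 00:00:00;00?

68415

As if non-drop at 30 labels/s: (0 × 3600 + 38 × 60 + 2) × 30 + 25 = 68485.
Minute boundaries passed: 38; those not divisible by 10: 38 − 3 = 35; dropped labels = 2 × 35 = 70.
Actual frame index = 68485 − 70 = 68415.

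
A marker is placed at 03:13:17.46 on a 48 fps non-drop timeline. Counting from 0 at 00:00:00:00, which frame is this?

Total seconds to the label: (3 × 3600 + 13 × 60 + 17) = 11597.
Frame index = 11597 × 48 + 46 = 556702.

frame 556702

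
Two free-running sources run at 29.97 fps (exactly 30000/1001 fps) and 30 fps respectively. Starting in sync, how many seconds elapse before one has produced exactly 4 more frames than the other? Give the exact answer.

The gap grows by |30 − 30000/1001| = 30/1001 frames per second.
Time for a 4-frame gap: 4 ÷ (30/1001) = 2002/15 s.

2002/15 seconds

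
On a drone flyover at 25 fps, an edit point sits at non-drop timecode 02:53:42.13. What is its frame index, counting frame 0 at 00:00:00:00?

Total seconds to the label: (2 × 3600 + 53 × 60 + 42) = 10422.
Frame index = 10422 × 25 + 13 = 260563.

frame 260563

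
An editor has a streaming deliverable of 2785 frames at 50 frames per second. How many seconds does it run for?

55.7 seconds

Running time = 2785 / (50) = 55.7 s.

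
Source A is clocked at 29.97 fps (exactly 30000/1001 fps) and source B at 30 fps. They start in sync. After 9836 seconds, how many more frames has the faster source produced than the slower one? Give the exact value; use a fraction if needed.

A emits 30000/1001 × 9836 = 295080000/1001 frames; B emits 30 × 9836 = 295080.
Difference = 295080/1001 frames (≈ 294.7852); B is ahead of A.

295080/1001 frames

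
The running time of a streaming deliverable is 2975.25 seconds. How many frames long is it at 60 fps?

178515 frames

Frames = 2975.25 × 60 = 178515.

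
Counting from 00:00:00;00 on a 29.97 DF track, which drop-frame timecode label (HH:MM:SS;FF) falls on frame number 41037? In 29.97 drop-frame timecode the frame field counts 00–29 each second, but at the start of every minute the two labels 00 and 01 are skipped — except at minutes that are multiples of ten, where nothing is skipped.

00:22:49;07

Ten DF minutes hold 17982 frames, so frame 41037 lies in block 2 (frames 35964–53945) with 5073 frames into that block.
The block's first minute is 1800 frames and the rest 1798 each; 5073 frames reaches minute 2, so 2 × 18 + 2 × 2 = 40 labels have been skipped so far.
Adding those back, label number 41037 + 40 = 41077 at 30 labels/s is 1369 s + 7 f = 0 h 22 min 49 s frame 7, i.e. 00:22:49;07.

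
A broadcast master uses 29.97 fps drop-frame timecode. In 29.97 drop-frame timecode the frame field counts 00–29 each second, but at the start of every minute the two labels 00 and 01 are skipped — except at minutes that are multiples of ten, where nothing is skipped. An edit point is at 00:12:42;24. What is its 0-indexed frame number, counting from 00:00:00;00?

Complete 10-minute blocks: 1, each 17982 frames → 17982.
Remaining 2 whole minutes in the current block: 1800 + 1 × 1798 = 3598 frames.
Within the current minute: 42 × 30 + 24 − 2 = 1282 (labels ;00/;01 skipped at this minute). Total = 17982 + 3598 + 1282 = 22862.

22862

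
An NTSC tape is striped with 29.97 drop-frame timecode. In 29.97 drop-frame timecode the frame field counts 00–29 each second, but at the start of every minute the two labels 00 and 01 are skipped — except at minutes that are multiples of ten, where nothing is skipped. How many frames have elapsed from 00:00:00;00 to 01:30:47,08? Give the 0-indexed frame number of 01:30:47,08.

Complete 10-minute blocks: 9, each 17982 frames → 161838.
Remaining 0 whole minutes in the current block: 0 frames.
Within the current minute: 47 × 30 + 8 = 1418. Total = 161838 + 0 + 1418 = 163256.

163256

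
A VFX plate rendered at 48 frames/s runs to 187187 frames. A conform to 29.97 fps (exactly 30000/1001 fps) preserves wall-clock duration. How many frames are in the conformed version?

116875 frames

Target frames = source frames × (target rate / source rate) = 187187 × (30000/1001)/(48) = 187187 × 625/1001 = 116875.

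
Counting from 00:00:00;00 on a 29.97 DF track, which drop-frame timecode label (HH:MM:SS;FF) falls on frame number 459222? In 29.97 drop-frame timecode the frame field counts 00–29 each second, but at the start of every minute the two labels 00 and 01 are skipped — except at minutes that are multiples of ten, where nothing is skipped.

Each 10-minute DF block holds 10 × 60 × 30 − 9 × 2 = 17982 frames. 459222 ÷ 17982 → 25 full blocks, remainder 9672.
Within the partial block the first minute is 1800 frames and each further minute 1798, so 5 further minute boundaries passed. Total skipped labels = 18 × 25 + 2 × 5 = 460.
Non-drop label index = 459222 + 460 = 459682; at 30 labels/s that is 04:15:22:22, i.e. DF 04:15:22;22.

04:15:22;22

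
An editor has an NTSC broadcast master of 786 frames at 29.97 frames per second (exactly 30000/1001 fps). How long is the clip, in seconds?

Running time = 786 / (30000/1001) = 26.2262 s.

26.2262 seconds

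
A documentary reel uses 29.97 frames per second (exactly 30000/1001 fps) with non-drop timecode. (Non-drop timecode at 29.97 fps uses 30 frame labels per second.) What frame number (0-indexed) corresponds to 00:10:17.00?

frame 18510

Total seconds to the label: (0 × 3600 + 10 × 60 + 17) = 617.
Frame index = 617 × 30 + 0 = 18510.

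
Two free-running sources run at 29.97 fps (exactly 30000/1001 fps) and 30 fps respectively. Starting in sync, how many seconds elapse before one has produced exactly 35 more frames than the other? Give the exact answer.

7007/6 seconds

The gap grows by |30 − 30000/1001| = 30/1001 frames per second.
Time for a 35-frame gap: 35 ÷ (30/1001) = 7007/6 s.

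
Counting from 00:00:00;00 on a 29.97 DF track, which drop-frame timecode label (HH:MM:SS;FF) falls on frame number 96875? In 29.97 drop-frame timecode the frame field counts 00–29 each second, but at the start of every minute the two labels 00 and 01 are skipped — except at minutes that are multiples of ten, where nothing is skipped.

00:53:52;11

Ten DF minutes hold 17982 frames, so frame 96875 lies in block 5 (frames 89910–107891) with 6965 frames into that block.
The block's first minute is 1800 frames and the rest 1798 each; 6965 frames reaches minute 3, so 5 × 18 + 3 × 2 = 96 labels have been skipped so far.
Adding those back, label number 96875 + 96 = 96971 at 30 labels/s is 3232 s + 11 f = 0 h 53 min 52 s frame 11, i.e. 00:53:52;11.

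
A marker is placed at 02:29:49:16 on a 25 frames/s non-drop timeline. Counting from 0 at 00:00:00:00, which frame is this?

frame 224741

Total seconds to the label: (2 × 3600 + 29 × 60 + 49) = 8989.
Frame index = 8989 × 25 + 16 = 224741.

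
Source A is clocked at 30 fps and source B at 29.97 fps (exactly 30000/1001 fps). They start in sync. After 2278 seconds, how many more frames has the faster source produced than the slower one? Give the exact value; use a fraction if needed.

A emits 30 × 2278 = 68340 frames; B emits 30000/1001 × 2278 = 68340000/1001.
Difference = 68340/1001 frames (≈ 68.2717); B is behind A.

68340/1001 frames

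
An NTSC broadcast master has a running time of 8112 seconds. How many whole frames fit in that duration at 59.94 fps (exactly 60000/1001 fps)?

Frames = 8112 × 60000/1001 = 37440000/77 ≈ 486233.7662.
Complete frames: 486233.

486233 frames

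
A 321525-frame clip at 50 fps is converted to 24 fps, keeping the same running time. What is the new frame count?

154332 frames

Target frames = source frames × (target rate / source rate) = 321525 × (24)/(50) = 321525 × 12/25 = 154332.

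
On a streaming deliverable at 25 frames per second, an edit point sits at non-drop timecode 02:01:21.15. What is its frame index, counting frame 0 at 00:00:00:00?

182040

Total seconds to the label: (2 × 3600 + 1 × 60 + 21) = 7281.
Frame index = 7281 × 25 + 15 = 182040.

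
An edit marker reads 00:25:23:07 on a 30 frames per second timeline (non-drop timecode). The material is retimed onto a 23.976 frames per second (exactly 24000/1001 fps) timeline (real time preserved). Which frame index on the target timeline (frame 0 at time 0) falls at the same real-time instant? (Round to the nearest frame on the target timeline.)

frame 36521

Source frame index: (0×3600 + 25×60 + 23) × 30 + 7 = 45697.
Real time: 45697 / (30) = 45697/30 s.
Target frame: (45697/30) × (24000/1001) = 36557600/1001 ≈ 36521.079 → 36521.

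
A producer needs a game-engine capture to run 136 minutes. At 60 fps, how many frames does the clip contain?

136 min = 8160 s.
Frames = 8160 × 60 = 489600.

489600 frames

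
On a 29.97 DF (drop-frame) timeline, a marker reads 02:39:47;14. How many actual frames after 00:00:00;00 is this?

287336

Complete 10-minute blocks: 15, each 17982 frames → 269730.
Remaining 9 whole minutes in the current block: 1800 + 8 × 1798 = 16184 frames.
Within the current minute: 47 × 30 + 14 − 2 = 1422 (labels ;00/;01 skipped at this minute). Total = 269730 + 16184 + 1422 = 287336.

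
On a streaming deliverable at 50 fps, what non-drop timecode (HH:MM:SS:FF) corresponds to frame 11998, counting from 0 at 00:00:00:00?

11998 ÷ 50 = 239 full seconds, remainder 48 frames.
239 s = 0 h 3 min 59 s.
Timecode: 00:03:59:48.

00:03:59:48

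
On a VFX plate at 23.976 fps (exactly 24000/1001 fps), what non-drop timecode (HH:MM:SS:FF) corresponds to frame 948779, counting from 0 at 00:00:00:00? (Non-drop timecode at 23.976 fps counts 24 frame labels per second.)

948779 ÷ 24 = 39532 full seconds, remainder 11 frames.
39532 s = 10 h 58 min 52 s.
Timecode: 10:58:52:11.

10:58:52:11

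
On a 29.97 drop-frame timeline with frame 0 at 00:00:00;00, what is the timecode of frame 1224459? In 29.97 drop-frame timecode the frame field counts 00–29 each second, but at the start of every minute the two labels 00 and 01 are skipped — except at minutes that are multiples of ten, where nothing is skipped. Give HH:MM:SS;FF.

11:20:56;03

Ten DF minutes hold 17982 frames, so frame 1224459 lies in block 68 (frames 1222776–1240757) with 1683 frames into that block.
The block's first minute is 1800 frames and the rest 1798 each; 1683 frames reaches minute 0, so 68 × 18 + 0 × 2 = 1224 labels have been skipped so far.
Adding those back, label number 1224459 + 1224 = 1225683 at 30 labels/s is 40856 s + 3 f = 11 h 20 min 56 s frame 3, i.e. 11:20:56;03.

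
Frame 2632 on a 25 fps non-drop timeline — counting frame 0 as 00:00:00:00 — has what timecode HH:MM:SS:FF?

2632 ÷ 25 = 105 full seconds, remainder 7 frames.
105 s = 0 h 1 min 45 s.
Timecode: 00:01:45:07.

00:01:45:07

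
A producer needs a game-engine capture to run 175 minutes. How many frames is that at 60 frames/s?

630000 frames

175 min = 10500 s.
Frames = 10500 × 60 = 630000.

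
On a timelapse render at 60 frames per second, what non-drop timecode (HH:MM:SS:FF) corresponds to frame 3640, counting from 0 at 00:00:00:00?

00:01:00:40

3640 ÷ 60 = 60 full seconds, remainder 40 frames.
60 s = 0 h 1 min 0 s.
Timecode: 00:01:00:40.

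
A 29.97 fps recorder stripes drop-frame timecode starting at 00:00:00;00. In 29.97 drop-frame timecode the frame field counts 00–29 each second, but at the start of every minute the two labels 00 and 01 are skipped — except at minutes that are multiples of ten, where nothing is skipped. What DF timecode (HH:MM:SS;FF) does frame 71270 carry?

Ten DF minutes hold 17982 frames, so frame 71270 lies in block 3 (frames 53946–71927) with 17324 frames into that block.
The block's first minute is 1800 frames and the rest 1798 each; 17324 frames reaches minute 9, so 3 × 18 + 9 × 2 = 72 labels have been skipped so far.
Adding those back, label number 71270 + 72 = 71342 at 30 labels/s is 2378 s + 2 f = 0 h 39 min 38 s frame 2, i.e. 00:39:38;02.

00:39:38;02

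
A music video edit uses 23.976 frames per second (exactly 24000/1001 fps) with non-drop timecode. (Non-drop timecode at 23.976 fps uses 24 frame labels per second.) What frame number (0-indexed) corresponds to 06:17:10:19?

Total seconds to the label: (6 × 3600 + 17 × 60 + 10) = 22630.
Frame index = 22630 × 24 + 19 = 543139.

543139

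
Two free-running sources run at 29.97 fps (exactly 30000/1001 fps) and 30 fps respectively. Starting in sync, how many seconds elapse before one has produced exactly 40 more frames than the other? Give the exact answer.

The gap grows by |30 − 30000/1001| = 30/1001 frames per second.
Time for a 40-frame gap: 40 ÷ (30/1001) = 4004/3 s.

4004/3 seconds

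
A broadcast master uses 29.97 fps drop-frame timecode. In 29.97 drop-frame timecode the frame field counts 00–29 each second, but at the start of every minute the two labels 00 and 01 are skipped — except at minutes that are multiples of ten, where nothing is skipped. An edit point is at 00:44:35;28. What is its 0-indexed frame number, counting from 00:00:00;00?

As if non-drop at 30 labels/s: (0 × 3600 + 44 × 60 + 35) × 30 + 28 = 80278.
Minute boundaries passed: 44; those not divisible by 10: 44 − 4 = 40; dropped labels = 2 × 40 = 80.
Actual frame index = 80278 − 80 = 80198.

80198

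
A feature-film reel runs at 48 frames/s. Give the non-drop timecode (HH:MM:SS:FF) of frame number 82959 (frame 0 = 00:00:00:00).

82959 ÷ 48 = 1728 full seconds, remainder 15 frames.
1728 s = 0 h 28 min 48 s.
Timecode: 00:28:48:15.

00:28:48:15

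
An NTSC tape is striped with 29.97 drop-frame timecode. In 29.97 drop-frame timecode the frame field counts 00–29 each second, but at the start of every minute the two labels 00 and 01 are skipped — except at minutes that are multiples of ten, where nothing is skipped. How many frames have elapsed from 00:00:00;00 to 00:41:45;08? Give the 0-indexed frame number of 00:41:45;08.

75084

Complete 10-minute blocks: 4, each 17982 frames → 71928.
Remaining 1 whole minute in the current block: 1800 + 0 × 1798 = 1800 frames.
Within the current minute: 45 × 30 + 8 − 2 = 1356 (labels ;00/;01 skipped at this minute). Total = 71928 + 1800 + 1356 = 75084.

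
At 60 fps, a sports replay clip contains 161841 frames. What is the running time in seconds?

2697.35 seconds

Running time = 161841 / (60) = 2697.35 s.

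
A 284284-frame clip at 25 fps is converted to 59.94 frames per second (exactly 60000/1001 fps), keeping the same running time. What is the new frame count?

Target frames = source frames × (target rate / source rate) = 284284 × (60000/1001)/(25) = 284284 × 2400/1001 = 681600.

681600 frames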